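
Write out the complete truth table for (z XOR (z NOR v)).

v | z | Output
--------------
0 | 0 | 1
0 | 1 | 1
1 | 0 | 0
1 | 1 | 1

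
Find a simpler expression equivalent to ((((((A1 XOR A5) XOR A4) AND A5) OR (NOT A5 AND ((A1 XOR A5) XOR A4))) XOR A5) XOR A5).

By XOR self-cancellation ((E XOR v) XOR v = E) then distribution ((E AND v) OR (E AND NOT v) = E):
= ((A1 XOR A5) XOR A4)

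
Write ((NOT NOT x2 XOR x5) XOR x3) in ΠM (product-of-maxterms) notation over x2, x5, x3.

ΠM(0, 3, 5, 6) = (x2 OR x5 OR x3) AND (x2 OR NOT x5 OR NOT x3) AND (NOT x2 OR x5 OR NOT x3) AND (NOT x2 OR NOT x5 OR x3)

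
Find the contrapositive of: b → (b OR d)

Contrapositive: NOT (b OR d) → NOT b
Note: A statement and its contrapositive are logically equivalent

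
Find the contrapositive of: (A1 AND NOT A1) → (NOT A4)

Contrapositive: A4 → NOT (A1 AND NOT A1)
Note: A statement and its contrapositive are logically equivalent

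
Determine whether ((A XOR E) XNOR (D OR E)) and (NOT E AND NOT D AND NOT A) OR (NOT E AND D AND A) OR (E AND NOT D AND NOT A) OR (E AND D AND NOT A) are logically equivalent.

Yes, they are equivalent — the two output columns agree on all 8 assignments:
E | D | A | Expression 1 | Expression 2
---------------------------------------
0 | 0 | 0 | 1 | 1
0 | 0 | 1 | 0 | 0
0 | 1 | 0 | 0 | 0
0 | 1 | 1 | 1 | 1
1 | 0 | 0 | 1 | 1
1 | 0 | 1 | 0 | 0
1 | 1 | 0 | 1 | 1
1 | 1 | 1 | 0 | 0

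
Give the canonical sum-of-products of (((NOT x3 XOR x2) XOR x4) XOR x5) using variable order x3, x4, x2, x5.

Σm(0, 3, 5, 6, 9, 10, 12, 15) = (NOT x3 AND NOT x4 AND NOT x2 AND NOT x5) OR (NOT x3 AND NOT x4 AND x2 AND x5) OR (NOT x3 AND x4 AND NOT x2 AND x5) OR (NOT x3 AND x4 AND x2 AND NOT x5) OR (x3 AND NOT x4 AND NOT x2 AND x5) OR (x3 AND NOT x4 AND x2 AND NOT x5) OR (x3 AND x4 AND NOT x2 AND NOT x5) OR (x3 AND x4 AND x2 AND x5)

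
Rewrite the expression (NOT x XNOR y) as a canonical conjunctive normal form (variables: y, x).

(y OR x) AND (NOT y OR NOT x)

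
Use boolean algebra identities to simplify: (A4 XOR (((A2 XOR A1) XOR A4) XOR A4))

By XOR self-cancellation ((E XOR v) XOR v = E):
= ((A2 XOR A1) XOR A4)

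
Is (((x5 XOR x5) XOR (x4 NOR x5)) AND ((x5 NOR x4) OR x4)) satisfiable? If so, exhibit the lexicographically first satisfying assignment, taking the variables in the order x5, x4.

x5=0, x4=0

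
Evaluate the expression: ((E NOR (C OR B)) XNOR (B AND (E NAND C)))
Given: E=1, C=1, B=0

Substituting: ((1 NOR (1 OR 0)) XNOR (0 AND (1 NAND 1)))
= 1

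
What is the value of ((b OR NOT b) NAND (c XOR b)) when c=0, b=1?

Substituting: ((1 OR NOT 1) NAND (0 XOR 1))
= 0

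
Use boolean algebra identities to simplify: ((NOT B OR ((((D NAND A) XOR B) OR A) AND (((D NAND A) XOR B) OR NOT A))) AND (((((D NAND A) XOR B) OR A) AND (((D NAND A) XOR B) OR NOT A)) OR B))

By distribution ((E OR v) AND (E OR NOT v) = E) then distribution ((E OR v) AND (E OR NOT v) = E):
= ((D NAND A) XOR B)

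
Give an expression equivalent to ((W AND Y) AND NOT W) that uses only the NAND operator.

((((W NAND Y) NAND (W NAND Y)) NAND (W NAND W)) NAND (((W NAND Y) NAND (W NAND Y)) NAND (W NAND W)))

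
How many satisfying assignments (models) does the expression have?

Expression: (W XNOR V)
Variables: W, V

Satisfying assignments: (0,0), (1,1)
Count: 2 out of 4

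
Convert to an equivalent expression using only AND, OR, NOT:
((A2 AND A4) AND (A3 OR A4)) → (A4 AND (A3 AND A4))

NOT ((A2 AND A4) AND (A3 OR A4)) OR (A4 AND (A3 AND A4))
(Implication elimination: A → B = NOT A OR B)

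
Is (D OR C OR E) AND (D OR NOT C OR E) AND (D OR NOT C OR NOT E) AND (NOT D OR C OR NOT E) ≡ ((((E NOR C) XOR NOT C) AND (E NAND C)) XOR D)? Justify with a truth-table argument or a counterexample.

Yes, they are equivalent — the two output columns agree on all 8 assignments:
D | C | E | Expression 1 | Expression 2
---------------------------------------
0 | 0 | 0 | 0 | 0
0 | 0 | 1 | 1 | 1
0 | 1 | 0 | 0 | 0
0 | 1 | 1 | 0 | 0
1 | 0 | 0 | 1 | 1
1 | 0 | 1 | 0 | 0
1 | 1 | 0 | 1 | 1
1 | 1 | 1 | 1 | 1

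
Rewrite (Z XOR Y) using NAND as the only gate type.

((Z NAND (Z NAND Y)) NAND (Y NAND (Z NAND Y)))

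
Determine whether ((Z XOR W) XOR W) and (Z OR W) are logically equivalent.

No. Counterexample: with W=1, Z=0, Expression 1 = 0 but Expression 2 = 1.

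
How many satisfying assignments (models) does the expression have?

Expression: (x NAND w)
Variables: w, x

Satisfying assignments: (0,0), (0,1), (1,0)
Count: 3 out of 4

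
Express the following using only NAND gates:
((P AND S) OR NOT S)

((((P NAND S) NAND (P NAND S)) NAND ((P NAND S) NAND (P NAND S))) NAND ((S NAND S) NAND (S NAND S)))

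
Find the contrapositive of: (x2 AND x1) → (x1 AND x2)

Contrapositive: NOT (x1 AND x2) → NOT (x2 AND x1)
Note: A statement and its contrapositive are logically equivalent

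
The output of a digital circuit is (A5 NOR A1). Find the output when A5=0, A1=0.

Substituting: (0 NOR 0)
= 1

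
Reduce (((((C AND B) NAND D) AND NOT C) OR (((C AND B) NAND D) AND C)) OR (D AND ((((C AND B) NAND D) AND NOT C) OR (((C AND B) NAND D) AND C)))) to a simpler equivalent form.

By absorption (E OR (E AND v) = E) then distribution ((E AND v) OR (E AND NOT v) = E):
= ((C AND B) NAND D)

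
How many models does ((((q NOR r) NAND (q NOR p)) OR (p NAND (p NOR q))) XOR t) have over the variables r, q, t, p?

Satisfying assignments: (0,0,0,0), (0,0,0,1), (0,1,0,0), (0,1,0,1), (1,0,0,0), (1,0,0,1), (1,1,0,0), (1,1,0,1)
Count: 8 out of 16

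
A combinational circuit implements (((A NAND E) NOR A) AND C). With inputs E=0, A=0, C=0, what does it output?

Substituting: (((0 NAND 0) NOR 0) AND 0)
= 0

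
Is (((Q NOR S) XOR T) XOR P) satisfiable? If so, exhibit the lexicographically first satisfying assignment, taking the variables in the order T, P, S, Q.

T=0, P=0, S=0, Q=0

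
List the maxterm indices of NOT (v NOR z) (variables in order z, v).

ΠM(0) = (z OR v)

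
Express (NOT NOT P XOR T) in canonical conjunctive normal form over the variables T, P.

(T OR P) AND (NOT T OR NOT P)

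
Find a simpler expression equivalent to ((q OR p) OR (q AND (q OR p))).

By absorption (E OR (E AND v) = E):
= (q OR p)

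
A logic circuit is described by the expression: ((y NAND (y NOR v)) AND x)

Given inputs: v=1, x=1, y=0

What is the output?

Substituting: ((0 NAND (0 NOR 1)) AND 1)
= 1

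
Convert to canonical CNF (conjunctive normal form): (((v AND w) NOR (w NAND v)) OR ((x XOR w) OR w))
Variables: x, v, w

(x OR v OR w) AND (x OR NOT v OR w)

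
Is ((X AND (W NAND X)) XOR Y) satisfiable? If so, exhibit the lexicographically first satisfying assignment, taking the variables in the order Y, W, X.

Y=0, W=0, X=1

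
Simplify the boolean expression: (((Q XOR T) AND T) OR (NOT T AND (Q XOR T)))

By distribution ((E AND v) OR (E AND NOT v) = E):
= (Q XOR T)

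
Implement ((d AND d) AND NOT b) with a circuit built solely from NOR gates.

((((d NOR d) NOR (d NOR d)) NOR ((d NOR d) NOR (d NOR d))) NOR ((b NOR b) NOR (b NOR b)))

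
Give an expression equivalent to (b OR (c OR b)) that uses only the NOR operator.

((b NOR ((c NOR b) NOR (c NOR b))) NOR (b NOR ((c NOR b) NOR (c NOR b))))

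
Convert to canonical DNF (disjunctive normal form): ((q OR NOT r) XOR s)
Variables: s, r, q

(NOT s AND NOT r AND NOT q) OR (NOT s AND NOT r AND q) OR (NOT s AND r AND q) OR (s AND r AND NOT q)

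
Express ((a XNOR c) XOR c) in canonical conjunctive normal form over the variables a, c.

(NOT a OR c) AND (NOT a OR NOT c)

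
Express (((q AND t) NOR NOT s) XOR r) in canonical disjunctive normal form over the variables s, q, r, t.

(NOT s AND NOT q AND r AND NOT t) OR (NOT s AND NOT q AND r AND t) OR (NOT s AND q AND r AND NOT t) OR (NOT s AND q AND r AND t) OR (s AND NOT q AND NOT r AND NOT t) OR (s AND NOT q AND NOT r AND t) OR (s AND q AND NOT r AND NOT t) OR (s AND q AND r AND t)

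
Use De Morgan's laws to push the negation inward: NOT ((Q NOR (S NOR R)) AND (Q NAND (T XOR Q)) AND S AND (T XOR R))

NOT (Q NOR (S NOR R)) OR NOT (Q NAND (T XOR Q)) OR NOT S OR NOT (T XOR R)
De Morgan's: NOT(AND of terms) = OR of negations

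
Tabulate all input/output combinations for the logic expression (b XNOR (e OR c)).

e | b | c | Output
------------------
0 | 0 | 0 | 1
0 | 0 | 1 | 0
0 | 1 | 0 | 0
0 | 1 | 1 | 1
1 | 0 | 0 | 0
1 | 0 | 1 | 0
1 | 1 | 0 | 1
1 | 1 | 1 | 1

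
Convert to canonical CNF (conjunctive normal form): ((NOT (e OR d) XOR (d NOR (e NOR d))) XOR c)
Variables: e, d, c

(e OR d OR NOT c) AND (e OR NOT d OR c) AND (NOT e OR d OR NOT c) AND (NOT e OR NOT d OR c)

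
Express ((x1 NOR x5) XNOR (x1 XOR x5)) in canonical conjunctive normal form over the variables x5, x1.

(x5 OR x1) AND (x5 OR NOT x1) AND (NOT x5 OR x1)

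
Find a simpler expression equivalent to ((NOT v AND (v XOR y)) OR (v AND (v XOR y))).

By distribution ((E AND v) OR (E AND NOT v) = E):
= (v XOR y)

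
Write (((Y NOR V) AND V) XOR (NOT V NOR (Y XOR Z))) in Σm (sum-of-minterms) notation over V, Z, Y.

Σm(4, 7) = (V AND NOT Z AND NOT Y) OR (V AND Z AND Y)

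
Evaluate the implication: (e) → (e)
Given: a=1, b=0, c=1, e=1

Antecedent (e) = 1; consequent (e) = 1.
1 → 1 = 1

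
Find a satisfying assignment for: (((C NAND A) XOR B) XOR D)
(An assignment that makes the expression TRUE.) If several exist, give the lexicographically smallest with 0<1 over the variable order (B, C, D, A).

B=0, C=0, D=0, A=0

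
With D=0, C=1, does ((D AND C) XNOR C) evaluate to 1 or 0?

Substituting: ((0 AND 1) XNOR 1)
= 0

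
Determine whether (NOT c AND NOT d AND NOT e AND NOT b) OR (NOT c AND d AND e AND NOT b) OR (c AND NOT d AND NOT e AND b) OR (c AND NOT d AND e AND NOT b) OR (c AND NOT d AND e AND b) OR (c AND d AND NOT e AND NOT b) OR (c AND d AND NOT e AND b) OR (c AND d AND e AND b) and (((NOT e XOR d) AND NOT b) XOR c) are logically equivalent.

Yes, they are equivalent — the two output columns agree on all 16 assignments:
c | d | e | b | Expression 1 | Expression 2
-------------------------------------------
0 | 0 | 0 | 0 | 1 | 1
0 | 0 | 0 | 1 | 0 | 0
0 | 0 | 1 | 0 | 0 | 0
0 | 0 | 1 | 1 | 0 | 0
0 | 1 | 0 | 0 | 0 | 0
0 | 1 | 0 | 1 | 0 | 0
0 | 1 | 1 | 0 | 1 | 1
0 | 1 | 1 | 1 | 0 | 0
1 | 0 | 0 | 0 | 0 | 0
1 | 0 | 0 | 1 | 1 | 1
1 | 0 | 1 | 0 | 1 | 1
1 | 0 | 1 | 1 | 1 | 1
1 | 1 | 0 | 0 | 1 | 1
1 | 1 | 0 | 1 | 1 | 1
1 | 1 | 1 | 0 | 0 | 0
1 | 1 | 1 | 1 | 1 | 1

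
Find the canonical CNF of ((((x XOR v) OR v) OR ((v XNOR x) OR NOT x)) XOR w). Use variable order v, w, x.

(v OR NOT w OR x) AND (v OR NOT w OR NOT x) AND (NOT v OR NOT w OR x) AND (NOT v OR NOT w OR NOT x)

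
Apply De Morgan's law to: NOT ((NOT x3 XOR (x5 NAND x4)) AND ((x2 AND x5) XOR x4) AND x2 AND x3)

NOT (NOT x3 XOR (x5 NAND x4)) OR NOT ((x2 AND x5) XOR x4) OR NOT x2 OR NOT x3
De Morgan's: NOT(AND of terms) = OR of negations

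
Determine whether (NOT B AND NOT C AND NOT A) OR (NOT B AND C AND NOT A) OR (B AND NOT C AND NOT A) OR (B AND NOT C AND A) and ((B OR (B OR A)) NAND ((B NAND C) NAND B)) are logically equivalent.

Yes, they are equivalent — the two output columns agree on all 8 assignments:
B | C | A | Expression 1 | Expression 2
---------------------------------------
0 | 0 | 0 | 1 | 1
0 | 0 | 1 | 0 | 0
0 | 1 | 0 | 1 | 1
0 | 1 | 1 | 0 | 0
1 | 0 | 0 | 1 | 1
1 | 0 | 1 | 1 | 1
1 | 1 | 0 | 0 | 0
1 | 1 | 1 | 0 | 0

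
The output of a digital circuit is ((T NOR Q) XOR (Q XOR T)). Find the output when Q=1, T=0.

Substituting: ((0 NOR 1) XOR (1 XOR 0))
= 1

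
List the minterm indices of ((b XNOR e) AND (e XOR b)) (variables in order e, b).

Σm() = FALSE (no minterms)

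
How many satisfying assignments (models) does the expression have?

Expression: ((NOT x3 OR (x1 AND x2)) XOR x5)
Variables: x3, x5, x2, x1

Satisfying assignments: (0,0,0,0), (0,0,0,1), (0,0,1,0), (0,0,1,1), (1,0,1,1), (1,1,0,0), (1,1,0,1), (1,1,1,0)
Count: 8 out of 16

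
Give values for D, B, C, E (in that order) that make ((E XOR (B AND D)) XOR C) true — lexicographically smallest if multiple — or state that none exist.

D=0, B=0, C=0, E=1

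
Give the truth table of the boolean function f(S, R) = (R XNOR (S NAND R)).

S | R | Output
--------------
0 | 0 | 0
0 | 1 | 1
1 | 0 | 0
1 | 1 | 0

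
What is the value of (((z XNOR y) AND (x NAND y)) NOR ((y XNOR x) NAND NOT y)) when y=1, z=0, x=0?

Substituting: (((0 XNOR 1) AND (0 NAND 1)) NOR ((1 XNOR 0) NAND NOT 1))
= 0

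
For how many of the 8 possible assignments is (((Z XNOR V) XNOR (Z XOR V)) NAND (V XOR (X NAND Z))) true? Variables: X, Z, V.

Satisfying assignments: (0,0,0), (0,0,1), (0,1,0), (0,1,1), (1,0,0), (1,0,1), (1,1,0), (1,1,1)
Count: 8 out of 8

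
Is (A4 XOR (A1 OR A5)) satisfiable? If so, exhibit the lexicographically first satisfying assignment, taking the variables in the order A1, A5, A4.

A1=0, A5=0, A4=1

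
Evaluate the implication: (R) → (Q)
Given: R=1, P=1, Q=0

Antecedent (R) = 1; consequent (Q) = 0.
1 → 0 = 0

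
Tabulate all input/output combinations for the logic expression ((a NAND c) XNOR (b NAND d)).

a | b | c | d | Output
----------------------
0 | 0 | 0 | 0 | 1
0 | 0 | 0 | 1 | 1
0 | 0 | 1 | 0 | 1
0 | 0 | 1 | 1 | 1
0 | 1 | 0 | 0 | 1
0 | 1 | 0 | 1 | 0
0 | 1 | 1 | 0 | 1
0 | 1 | 1 | 1 | 0
1 | 0 | 0 | 0 | 1
1 | 0 | 0 | 1 | 1
1 | 0 | 1 | 0 | 0
1 | 0 | 1 | 1 | 0
1 | 1 | 0 | 0 | 1
1 | 1 | 0 | 1 | 0
1 | 1 | 1 | 0 | 0
1 | 1 | 1 | 1 | 1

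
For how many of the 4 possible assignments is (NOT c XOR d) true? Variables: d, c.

Satisfying assignments: (0,0), (1,1)
Count: 2 out of 4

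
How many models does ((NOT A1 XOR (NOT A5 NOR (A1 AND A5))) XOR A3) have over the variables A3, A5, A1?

Satisfying assignments: (0,0,0), (1,0,1), (1,1,0), (1,1,1)
Count: 4 out of 8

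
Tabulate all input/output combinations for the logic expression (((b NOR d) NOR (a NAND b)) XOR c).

a | b | c | d | Output
----------------------
0 | 0 | 0 | 0 | 0
0 | 0 | 0 | 1 | 0
0 | 0 | 1 | 0 | 1
0 | 0 | 1 | 1 | 1
0 | 1 | 0 | 0 | 0
0 | 1 | 0 | 1 | 0
0 | 1 | 1 | 0 | 1
0 | 1 | 1 | 1 | 1
1 | 0 | 0 | 0 | 0
1 | 0 | 0 | 1 | 0
1 | 0 | 1 | 0 | 1
1 | 0 | 1 | 1 | 1
1 | 1 | 0 | 0 | 1
1 | 1 | 0 | 1 | 1
1 | 1 | 1 | 0 | 0
1 | 1 | 1 | 1 | 0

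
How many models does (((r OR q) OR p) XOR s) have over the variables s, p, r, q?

Satisfying assignments: (0,0,0,1), (0,0,1,0), (0,0,1,1), (0,1,0,0), (0,1,0,1), (0,1,1,0), (0,1,1,1), (1,0,0,0)
Count: 8 out of 16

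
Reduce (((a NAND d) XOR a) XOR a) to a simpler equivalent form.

By XOR self-cancellation ((E XOR v) XOR v = E):
= (a NAND d)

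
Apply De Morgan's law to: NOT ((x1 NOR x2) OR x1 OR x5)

NOT (x1 NOR x2) AND NOT x1 AND NOT x5
De Morgan's: NOT(OR of terms) = AND of negations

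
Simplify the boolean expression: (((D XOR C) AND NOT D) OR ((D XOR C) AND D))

By distribution ((E AND v) OR (E AND NOT v) = E):
= (D XOR C)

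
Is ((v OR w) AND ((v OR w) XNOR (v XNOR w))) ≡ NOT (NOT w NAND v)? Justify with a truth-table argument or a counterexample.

No. Counterexample: with v=1, w=0, Expression 1 = 0 but Expression 2 = 1.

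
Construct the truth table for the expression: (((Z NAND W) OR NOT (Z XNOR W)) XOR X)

X | Z | W | Output
------------------
0 | 0 | 0 | 1
0 | 0 | 1 | 1
0 | 1 | 0 | 1
0 | 1 | 1 | 0
1 | 0 | 0 | 0
1 | 0 | 1 | 0
1 | 1 | 0 | 0
1 | 1 | 1 | 1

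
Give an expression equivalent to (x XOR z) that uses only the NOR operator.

((((x NOR z) NOR (x NOR z)) NOR ((x NOR z) NOR (x NOR z))) NOR ((((x NOR x) NOR (z NOR z)) NOR ((x NOR x) NOR (z NOR z))) NOR (((x NOR x) NOR (z NOR z)) NOR ((x NOR x) NOR (z NOR z)))))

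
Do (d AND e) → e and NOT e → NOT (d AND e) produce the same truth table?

Yes, Contrapositive is always equivalent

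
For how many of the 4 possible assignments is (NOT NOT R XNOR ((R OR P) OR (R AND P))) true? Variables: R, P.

Satisfying assignments: (0,0), (1,0), (1,1)
Count: 3 out of 4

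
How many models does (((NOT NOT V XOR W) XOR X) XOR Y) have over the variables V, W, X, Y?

Satisfying assignments: (0,0,0,1), (0,0,1,0), (0,1,0,0), (0,1,1,1), (1,0,0,0), (1,0,1,1), (1,1,0,1), (1,1,1,0)
Count: 8 out of 16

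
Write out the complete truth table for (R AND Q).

R | Q | Output
--------------
0 | 0 | 0
0 | 1 | 0
1 | 0 | 0
1 | 1 | 1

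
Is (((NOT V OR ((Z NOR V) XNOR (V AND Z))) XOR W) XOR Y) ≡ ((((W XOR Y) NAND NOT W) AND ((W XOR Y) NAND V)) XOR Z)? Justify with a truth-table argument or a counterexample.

No. Counterexample: with W=0, Y=0, V=0, Z=1, Expression 1 = 1 but Expression 2 = 0.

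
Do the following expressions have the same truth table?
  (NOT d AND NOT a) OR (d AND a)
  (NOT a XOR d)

Yes, they are equivalent — the two output columns agree on all 4 assignments:
d | a | Expression 1 | Expression 2
-----------------------------------
0 | 0 | 1 | 1
0 | 1 | 0 | 0
1 | 0 | 0 | 0
1 | 1 | 1 | 1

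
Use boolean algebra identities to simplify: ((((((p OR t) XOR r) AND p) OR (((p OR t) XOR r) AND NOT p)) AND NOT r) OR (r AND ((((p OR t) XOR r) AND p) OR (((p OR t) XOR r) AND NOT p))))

By distribution ((E AND v) OR (E AND NOT v) = E) then distribution ((E AND v) OR (E AND NOT v) = E):
= ((p OR t) XOR r)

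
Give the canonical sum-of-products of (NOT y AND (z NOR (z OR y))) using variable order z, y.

Σm(0) = (NOT z AND NOT y)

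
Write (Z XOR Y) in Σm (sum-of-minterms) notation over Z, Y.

Σm(1, 2) = (NOT Z AND Y) OR (Z AND NOT Y)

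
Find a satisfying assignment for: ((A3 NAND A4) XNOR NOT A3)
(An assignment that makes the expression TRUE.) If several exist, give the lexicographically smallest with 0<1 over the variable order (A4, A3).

A4=0, A3=0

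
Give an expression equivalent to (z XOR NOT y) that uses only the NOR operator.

((((z NOR (y NOR y)) NOR (z NOR (y NOR y))) NOR ((z NOR (y NOR y)) NOR (z NOR (y NOR y)))) NOR ((((z NOR z) NOR ((y NOR y) NOR (y NOR y))) NOR ((z NOR z) NOR ((y NOR y) NOR (y NOR y)))) NOR (((z NOR z) NOR ((y NOR y) NOR (y NOR y))) NOR ((z NOR z) NOR ((y NOR y) NOR (y NOR y))))))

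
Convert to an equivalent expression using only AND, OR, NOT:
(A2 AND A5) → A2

NOT (A2 AND A5) OR A2
(Implication elimination: A → B = NOT A OR B)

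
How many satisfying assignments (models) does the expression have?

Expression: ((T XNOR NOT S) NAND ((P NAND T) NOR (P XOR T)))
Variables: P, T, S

Satisfying assignments: (0,0,0), (0,0,1), (0,1,0), (0,1,1), (1,0,0), (1,0,1), (1,1,1)
Count: 7 out of 8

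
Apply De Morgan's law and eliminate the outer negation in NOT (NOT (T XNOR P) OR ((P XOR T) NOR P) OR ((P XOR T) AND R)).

(T XNOR P) AND NOT ((P XOR T) NOR P) AND NOT ((P XOR T) AND R)
De Morgan's: NOT(OR of terms) = AND of negations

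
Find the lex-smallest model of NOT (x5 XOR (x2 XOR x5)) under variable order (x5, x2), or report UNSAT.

x5=0, x2=0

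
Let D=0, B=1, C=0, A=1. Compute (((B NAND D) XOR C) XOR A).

Substituting: (((1 NAND 0) XOR 0) XOR 1)
= 0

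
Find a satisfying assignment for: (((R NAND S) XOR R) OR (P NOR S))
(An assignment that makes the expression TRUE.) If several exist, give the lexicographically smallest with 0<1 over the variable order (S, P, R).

S=0, P=0, R=0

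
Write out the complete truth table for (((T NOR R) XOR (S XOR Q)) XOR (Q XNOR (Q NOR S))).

T | S | R | Q | Output
----------------------
0 | 0 | 0 | 0 | 1
0 | 0 | 0 | 1 | 0
0 | 0 | 1 | 0 | 0
0 | 0 | 1 | 1 | 1
0 | 1 | 0 | 0 | 1
0 | 1 | 0 | 1 | 1
0 | 1 | 1 | 0 | 0
0 | 1 | 1 | 1 | 0
1 | 0 | 0 | 0 | 0
1 | 0 | 0 | 1 | 1
1 | 0 | 1 | 0 | 0
1 | 0 | 1 | 1 | 1
1 | 1 | 0 | 0 | 0
1 | 1 | 0 | 1 | 0
1 | 1 | 1 | 0 | 0
1 | 1 | 1 | 1 | 0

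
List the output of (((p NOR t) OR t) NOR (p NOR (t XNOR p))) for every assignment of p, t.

p | t | Output
--------------
0 | 0 | 0
0 | 1 | 0
1 | 0 | 1
1 | 1 | 0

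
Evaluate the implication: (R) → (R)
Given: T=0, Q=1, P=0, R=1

Antecedent (R) = 1; consequent (R) = 1.
1 → 1 = 1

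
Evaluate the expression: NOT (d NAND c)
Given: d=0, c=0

Substituting: NOT (0 NAND 0)
= 0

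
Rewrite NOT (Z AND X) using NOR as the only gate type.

(((Z NOR Z) NOR (X NOR X)) NOR ((Z NOR Z) NOR (X NOR X)))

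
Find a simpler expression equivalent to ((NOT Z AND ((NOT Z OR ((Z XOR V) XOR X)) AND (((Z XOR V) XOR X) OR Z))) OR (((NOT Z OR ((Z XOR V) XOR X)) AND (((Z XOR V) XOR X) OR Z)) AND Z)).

By distribution ((E AND v) OR (E AND NOT v) = E) then distribution ((E OR v) AND (E OR NOT v) = E):
= ((Z XOR V) XOR X)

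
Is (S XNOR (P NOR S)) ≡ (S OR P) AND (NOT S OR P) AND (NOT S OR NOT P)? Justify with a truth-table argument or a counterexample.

Yes, they are equivalent — the two output columns agree on all 4 assignments:
S | P | Expression 1 | Expression 2
-----------------------------------
0 | 0 | 0 | 0
0 | 1 | 1 | 1
1 | 0 | 0 | 0
1 | 1 | 0 | 0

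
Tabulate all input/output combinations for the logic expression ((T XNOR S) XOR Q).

S | T | Q | Output
------------------
0 | 0 | 0 | 1
0 | 0 | 1 | 0
0 | 1 | 0 | 0
0 | 1 | 1 | 1
1 | 0 | 0 | 0
1 | 0 | 1 | 1
1 | 1 | 0 | 1
1 | 1 | 1 | 0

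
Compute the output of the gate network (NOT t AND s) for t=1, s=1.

Substituting: (NOT 1 AND 1)
= 0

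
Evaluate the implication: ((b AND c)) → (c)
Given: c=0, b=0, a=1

Antecedent ((b AND c)) = 0; consequent (c) = 0.
0 → 0 = 1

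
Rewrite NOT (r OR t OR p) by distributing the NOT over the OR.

NOT r AND NOT t AND NOT p
De Morgan's: NOT(OR of terms) = AND of negations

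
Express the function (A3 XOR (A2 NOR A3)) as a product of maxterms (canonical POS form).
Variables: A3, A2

ΠM(1) = (A3 OR NOT A2)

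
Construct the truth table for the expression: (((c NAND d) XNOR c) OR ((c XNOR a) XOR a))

a | c | d | Output
------------------
0 | 0 | 0 | 1
0 | 0 | 1 | 1
0 | 1 | 0 | 1
0 | 1 | 1 | 0
1 | 0 | 0 | 1
1 | 0 | 1 | 1
1 | 1 | 0 | 1
1 | 1 | 1 | 0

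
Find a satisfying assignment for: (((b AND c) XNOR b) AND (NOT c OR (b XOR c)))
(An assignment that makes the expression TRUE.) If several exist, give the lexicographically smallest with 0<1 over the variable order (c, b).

c=0, b=0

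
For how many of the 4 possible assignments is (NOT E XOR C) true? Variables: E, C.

Satisfying assignments: (0,0), (1,1)
Count: 2 out of 4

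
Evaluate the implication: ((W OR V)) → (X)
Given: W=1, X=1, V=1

Antecedent ((W OR V)) = 1; consequent (X) = 1.
1 → 1 = 1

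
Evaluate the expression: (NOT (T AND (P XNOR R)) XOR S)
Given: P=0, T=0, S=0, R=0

Substituting: (NOT (0 AND (0 XNOR 0)) XOR 0)
= 1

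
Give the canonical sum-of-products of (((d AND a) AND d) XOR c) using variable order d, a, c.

Σm(1, 3, 5, 6) = (NOT d AND NOT a AND c) OR (NOT d AND a AND c) OR (d AND NOT a AND c) OR (d AND a AND NOT c)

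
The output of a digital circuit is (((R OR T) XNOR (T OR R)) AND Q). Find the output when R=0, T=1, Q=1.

Substituting: (((0 OR 1) XNOR (1 OR 0)) AND 1)
= 1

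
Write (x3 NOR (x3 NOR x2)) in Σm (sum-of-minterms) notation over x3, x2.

Σm(1) = (NOT x3 AND x2)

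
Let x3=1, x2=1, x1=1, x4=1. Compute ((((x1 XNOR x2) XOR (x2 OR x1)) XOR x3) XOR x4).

Substituting: ((((1 XNOR 1) XOR (1 OR 1)) XOR 1) XOR 1)
= 0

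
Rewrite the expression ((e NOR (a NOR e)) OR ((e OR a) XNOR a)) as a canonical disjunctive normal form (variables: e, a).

(NOT e AND NOT a) OR (NOT e AND a) OR (e AND a)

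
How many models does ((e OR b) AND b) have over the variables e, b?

Satisfying assignments: (0,1), (1,1)
Count: 2 out of 4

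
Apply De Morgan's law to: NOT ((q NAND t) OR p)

NOT (q NAND t) AND NOT p
De Morgan's: NOT(OR of terms) = AND of negations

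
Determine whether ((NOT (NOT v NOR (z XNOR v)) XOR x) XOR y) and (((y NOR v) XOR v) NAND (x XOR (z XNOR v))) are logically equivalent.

No. Counterexample: with x=0, z=0, y=0, v=0, Expression 1 = 1 but Expression 2 = 0.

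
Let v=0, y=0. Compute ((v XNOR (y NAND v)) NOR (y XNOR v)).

Substituting: ((0 XNOR (0 NAND 0)) NOR (0 XNOR 0))
= 0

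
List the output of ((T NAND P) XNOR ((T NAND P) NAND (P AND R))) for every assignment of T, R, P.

T | R | P | Output
------------------
0 | 0 | 0 | 1
0 | 0 | 1 | 1
0 | 1 | 0 | 1
0 | 1 | 1 | 0
1 | 0 | 0 | 1
1 | 0 | 1 | 0
1 | 1 | 0 | 1
1 | 1 | 1 | 0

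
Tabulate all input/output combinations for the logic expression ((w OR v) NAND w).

v | w | Output
--------------
0 | 0 | 1
0 | 1 | 0
1 | 0 | 1
1 | 1 | 0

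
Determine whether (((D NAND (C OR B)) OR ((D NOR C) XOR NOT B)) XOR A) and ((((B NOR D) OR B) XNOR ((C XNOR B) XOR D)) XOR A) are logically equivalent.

No. Counterexample: with A=0, C=0, D=0, B=1, Expression 1 = 1 but Expression 2 = 0.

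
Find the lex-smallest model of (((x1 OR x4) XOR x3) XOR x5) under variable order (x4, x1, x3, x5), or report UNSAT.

x4=0, x1=0, x3=0, x5=1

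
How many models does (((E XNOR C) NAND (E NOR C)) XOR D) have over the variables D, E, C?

Satisfying assignments: (0,0,1), (0,1,0), (0,1,1), (1,0,0)
Count: 4 out of 8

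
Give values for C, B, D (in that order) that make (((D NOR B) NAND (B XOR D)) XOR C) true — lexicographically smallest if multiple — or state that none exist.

C=0, B=0, D=0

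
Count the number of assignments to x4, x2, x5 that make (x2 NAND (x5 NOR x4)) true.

Satisfying assignments: (0,0,0), (0,0,1), (0,1,1), (1,0,0), (1,0,1), (1,1,0), (1,1,1)
Count: 7 out of 8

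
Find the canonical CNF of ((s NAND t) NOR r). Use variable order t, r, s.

(t OR r OR s) AND (t OR r OR NOT s) AND (t OR NOT r OR s) AND (t OR NOT r OR NOT s) AND (NOT t OR r OR s) AND (NOT t OR NOT r OR s) AND (NOT t OR NOT r OR NOT s)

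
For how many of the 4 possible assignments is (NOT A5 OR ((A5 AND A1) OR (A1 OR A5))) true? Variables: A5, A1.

Satisfying assignments: (0,0), (0,1), (1,0), (1,1)
Count: 4 out of 4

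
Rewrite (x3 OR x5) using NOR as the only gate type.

((x3 NOR x5) NOR (x3 NOR x5))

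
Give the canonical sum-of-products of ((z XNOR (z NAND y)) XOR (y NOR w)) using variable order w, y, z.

Σm(0, 5) = (NOT w AND NOT y AND NOT z) OR (w AND NOT y AND z)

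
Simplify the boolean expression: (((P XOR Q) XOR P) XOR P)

By XOR self-cancellation ((E XOR v) XOR v = E):
= (P XOR Q)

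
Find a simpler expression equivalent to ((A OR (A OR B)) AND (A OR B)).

By absorption (E AND (E OR v) = E):
= (A OR B)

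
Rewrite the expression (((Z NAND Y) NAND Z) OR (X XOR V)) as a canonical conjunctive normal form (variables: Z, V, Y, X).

(NOT Z OR V OR Y OR X) AND (NOT Z OR NOT V OR Y OR NOT X)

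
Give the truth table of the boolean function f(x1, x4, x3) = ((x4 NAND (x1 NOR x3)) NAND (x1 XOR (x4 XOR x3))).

x1 | x4 | x3 | Output
---------------------
0 | 0 | 0 | 1
0 | 0 | 1 | 0
0 | 1 | 0 | 1
0 | 1 | 1 | 1
1 | 0 | 0 | 0
1 | 0 | 1 | 1
1 | 1 | 0 | 1
1 | 1 | 1 | 0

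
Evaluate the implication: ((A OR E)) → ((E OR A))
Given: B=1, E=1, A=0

Antecedent ((A OR E)) = 1; consequent ((E OR A)) = 1.
1 → 1 = 1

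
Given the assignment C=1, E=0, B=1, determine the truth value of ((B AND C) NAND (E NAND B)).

Substituting: ((1 AND 1) NAND (0 NAND 1))
= 0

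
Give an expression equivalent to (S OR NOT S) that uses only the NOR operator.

((S NOR (S NOR S)) NOR (S NOR (S NOR S)))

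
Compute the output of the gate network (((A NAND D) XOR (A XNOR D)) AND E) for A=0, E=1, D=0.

Substituting: (((0 NAND 0) XOR (0 XNOR 0)) AND 1)
= 0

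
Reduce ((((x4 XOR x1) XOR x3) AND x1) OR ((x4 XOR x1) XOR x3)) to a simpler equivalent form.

By absorption (E OR (E AND v) = E):
= ((x4 XOR x1) XOR x3)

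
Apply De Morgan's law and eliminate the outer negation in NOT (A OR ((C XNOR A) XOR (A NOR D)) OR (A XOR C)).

NOT A AND NOT ((C XNOR A) XOR (A NOR D)) AND NOT (A XOR C)
De Morgan's: NOT(OR of terms) = AND of negations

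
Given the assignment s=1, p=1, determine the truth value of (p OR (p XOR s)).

Substituting: (1 OR (1 XOR 1))
= 1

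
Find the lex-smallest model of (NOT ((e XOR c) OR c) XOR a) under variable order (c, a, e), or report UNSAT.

c=0, a=0, e=0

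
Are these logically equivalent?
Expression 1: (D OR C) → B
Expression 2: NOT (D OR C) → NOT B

No, Inverse is not equivalent to original (counterexample: D=0, C=0, B=1)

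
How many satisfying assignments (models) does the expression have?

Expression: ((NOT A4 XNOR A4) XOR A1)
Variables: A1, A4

Satisfying assignments: (1,0), (1,1)
Count: 2 out of 4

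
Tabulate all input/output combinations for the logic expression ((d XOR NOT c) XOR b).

d | c | b | Output
------------------
0 | 0 | 0 | 1
0 | 0 | 1 | 0
0 | 1 | 0 | 0
0 | 1 | 1 | 1
1 | 0 | 0 | 0
1 | 0 | 1 | 1
1 | 1 | 0 | 1
1 | 1 | 1 | 0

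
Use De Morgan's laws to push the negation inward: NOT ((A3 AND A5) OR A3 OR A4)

NOT (A3 AND A5) AND NOT A3 AND NOT A4
De Morgan's: NOT(OR of terms) = AND of negations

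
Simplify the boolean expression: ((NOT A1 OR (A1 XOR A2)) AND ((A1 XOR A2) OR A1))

By distribution ((E OR v) AND (E OR NOT v) = E):
= (A1 XOR A2)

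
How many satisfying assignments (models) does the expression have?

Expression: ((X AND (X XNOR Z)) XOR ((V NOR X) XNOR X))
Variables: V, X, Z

Satisfying assignments: (0,1,1), (1,0,0), (1,0,1), (1,1,1)
Count: 4 out of 8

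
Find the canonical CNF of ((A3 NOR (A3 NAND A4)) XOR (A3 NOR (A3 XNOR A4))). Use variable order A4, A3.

(A4 OR A3) AND (A4 OR NOT A3) AND (NOT A4 OR NOT A3)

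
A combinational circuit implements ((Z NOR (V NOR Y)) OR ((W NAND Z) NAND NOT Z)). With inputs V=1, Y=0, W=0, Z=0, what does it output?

Substituting: ((0 NOR (1 NOR 0)) OR ((0 NAND 0) NAND NOT 0))
= 1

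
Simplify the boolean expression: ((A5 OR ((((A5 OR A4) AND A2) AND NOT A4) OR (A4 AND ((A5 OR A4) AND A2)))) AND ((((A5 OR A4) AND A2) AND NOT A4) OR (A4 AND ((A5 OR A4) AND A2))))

By absorption (E AND (E OR v) = E) then distribution ((E AND v) OR (E AND NOT v) = E):
= ((A5 OR A4) AND A2)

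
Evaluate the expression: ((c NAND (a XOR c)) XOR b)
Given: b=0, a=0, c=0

Substituting: ((0 NAND (0 XOR 0)) XOR 0)
= 1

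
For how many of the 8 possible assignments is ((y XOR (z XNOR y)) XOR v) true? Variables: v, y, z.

Satisfying assignments: (0,0,0), (0,1,0), (1,0,1), (1,1,1)
Count: 4 out of 8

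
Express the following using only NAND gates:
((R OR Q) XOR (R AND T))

((((R NAND R) NAND (Q NAND Q)) NAND (((R NAND R) NAND (Q NAND Q)) NAND ((R NAND T) NAND (R NAND T)))) NAND (((R NAND T) NAND (R NAND T)) NAND (((R NAND R) NAND (Q NAND Q)) NAND ((R NAND T) NAND (R NAND T)))))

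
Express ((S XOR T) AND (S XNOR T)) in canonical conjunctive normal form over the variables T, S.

(T OR S) AND (T OR NOT S) AND (NOT T OR S) AND (NOT T OR NOT S)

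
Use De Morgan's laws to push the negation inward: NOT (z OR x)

NOT z AND NOT x
De Morgan's: NOT(OR of terms) = AND of negations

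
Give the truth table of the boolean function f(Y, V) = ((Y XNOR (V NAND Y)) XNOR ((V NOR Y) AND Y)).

Y | V | Output
--------------
0 | 0 | 1
0 | 1 | 1
1 | 0 | 0
1 | 1 | 1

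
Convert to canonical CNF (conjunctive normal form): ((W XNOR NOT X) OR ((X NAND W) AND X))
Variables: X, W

(X OR W) AND (NOT X OR NOT W)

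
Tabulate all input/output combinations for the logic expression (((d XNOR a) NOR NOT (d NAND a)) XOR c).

c | a | d | Output
------------------
0 | 0 | 0 | 0
0 | 0 | 1 | 1
0 | 1 | 0 | 1
0 | 1 | 1 | 0
1 | 0 | 0 | 1
1 | 0 | 1 | 0
1 | 1 | 0 | 0
1 | 1 | 1 | 1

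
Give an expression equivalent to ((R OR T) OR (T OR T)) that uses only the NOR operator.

((((R NOR T) NOR (R NOR T)) NOR ((T NOR T) NOR (T NOR T))) NOR (((R NOR T) NOR (R NOR T)) NOR ((T NOR T) NOR (T NOR T))))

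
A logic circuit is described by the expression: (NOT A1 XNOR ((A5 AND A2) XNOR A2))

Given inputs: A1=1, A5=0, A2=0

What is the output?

Substituting: (NOT 1 XNOR ((0 AND 0) XNOR 0))
= 0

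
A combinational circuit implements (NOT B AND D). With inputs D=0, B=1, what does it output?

Substituting: (NOT 1 AND 0)
= 0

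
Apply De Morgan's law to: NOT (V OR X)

NOT V AND NOT X
De Morgan's: NOT(OR of terms) = AND of negations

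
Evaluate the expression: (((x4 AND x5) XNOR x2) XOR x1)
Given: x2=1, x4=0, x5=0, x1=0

Substituting: (((0 AND 0) XNOR 1) XOR 0)
= 0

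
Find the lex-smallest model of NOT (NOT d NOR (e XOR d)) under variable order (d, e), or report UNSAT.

d=0, e=0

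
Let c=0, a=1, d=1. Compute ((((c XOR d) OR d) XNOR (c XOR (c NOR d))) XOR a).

Substituting: ((((0 XOR 1) OR 1) XNOR (0 XOR (0 NOR 1))) XOR 1)
= 1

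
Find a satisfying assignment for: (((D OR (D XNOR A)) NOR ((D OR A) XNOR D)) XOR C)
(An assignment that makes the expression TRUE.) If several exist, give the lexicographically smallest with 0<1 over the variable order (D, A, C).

D=0, A=0, C=1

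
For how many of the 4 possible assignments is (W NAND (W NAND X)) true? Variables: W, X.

Satisfying assignments: (0,0), (0,1), (1,1)
Count: 3 out of 4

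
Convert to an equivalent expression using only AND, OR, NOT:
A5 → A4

NOT A5 OR A4
(Implication elimination: A → B = NOT A OR B)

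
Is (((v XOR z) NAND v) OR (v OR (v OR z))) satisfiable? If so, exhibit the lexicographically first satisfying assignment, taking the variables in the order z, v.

z=0, v=0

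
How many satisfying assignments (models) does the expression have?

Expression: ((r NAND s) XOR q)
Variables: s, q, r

Satisfying assignments: (0,0,0), (0,0,1), (1,0,0), (1,1,1)
Count: 4 out of 8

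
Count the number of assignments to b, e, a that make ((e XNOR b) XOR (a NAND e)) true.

Satisfying assignments: (0,1,0), (1,0,0), (1,0,1), (1,1,1)
Count: 4 out of 8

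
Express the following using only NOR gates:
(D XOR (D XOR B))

((((D NOR ((((D NOR B) NOR (D NOR B)) NOR ((D NOR B) NOR (D NOR B))) NOR ((((D NOR D) NOR (B NOR B)) NOR ((D NOR D) NOR (B NOR B))) NOR (((D NOR D) NOR (B NOR B)) NOR ((D NOR D) NOR (B NOR B)))))) NOR (D NOR ((((D NOR B) NOR (D NOR B)) NOR ((D NOR B) NOR (D NOR B))) NOR ((((D NOR D) NOR (B NOR B)) NOR ((D NOR D) NOR (B NOR B))) NOR (((D NOR D) NOR (B NOR B)) NOR ((D NOR D) NOR (B NOR B))))))) NOR ((D NOR ((((D NOR B) NOR (D NOR B)) NOR ((D NOR B) NOR (D NOR B))) NOR ((((D NOR D) NOR (B NOR B)) NOR ((D NOR D) NOR (B NOR B))) NOR (((D NOR D) NOR (B NOR B)) NOR ((D NOR D) NOR (B NOR B)))))) NOR (D NOR ((((D NOR B) NOR (D NOR B)) NOR ((D NOR B) NOR (D NOR B))) NOR ((((D NOR D) NOR (B NOR B)) NOR ((D NOR D) NOR (B NOR B))) NOR (((D NOR D) NOR (B NOR B)) NOR ((D NOR D) NOR (B NOR B)))))))) NOR ((((D NOR D) NOR (((((D NOR B) NOR (D NOR B)) NOR ((D NOR B) NOR (D NOR B))) NOR ((((D NOR D) NOR (B NOR B)) NOR ((D NOR D) NOR (B NOR B))) NOR (((D NOR D) NOR (B NOR B)) NOR ((D NOR D) NOR (B NOR B))))) NOR ((((D NOR B) NOR (D NOR B)) NOR ((D NOR B) NOR (D NOR B))) NOR ((((D NOR D) NOR (B NOR B)) NOR ((D NOR D) NOR (B NOR B))) NOR (((D NOR D) NOR (B NOR B)) NOR ((D NOR D) NOR (B NOR B))))))) NOR ((D NOR D) NOR (((((D NOR B) NOR (D NOR B)) NOR ((D NOR B) NOR (D NOR B))) NOR ((((D NOR D) NOR (B NOR B)) NOR ((D NOR D) NOR (B NOR B))) NOR (((D NOR D) NOR (B NOR B)) NOR ((D NOR D) NOR (B NOR B))))) NOR ((((D NOR B) NOR (D NOR B)) NOR ((D NOR B) NOR (D NOR B))) NOR ((((D NOR D) NOR (B NOR B)) NOR ((D NOR D) NOR (B NOR B))) NOR (((D NOR D) NOR (B NOR B)) NOR ((D NOR D) NOR (B NOR B)))))))) NOR (((D NOR D) NOR (((((D NOR B) NOR (D NOR B)) NOR ((D NOR B) NOR (D NOR B))) NOR ((((D NOR D) NOR (B NOR B)) NOR ((D NOR D) NOR (B NOR B))) NOR (((D NOR D) NOR (B NOR B)) NOR ((D NOR D) NOR (B NOR B))))) NOR ((((D NOR B) NOR (D NOR B)) NOR ((D NOR B) NOR (D NOR B))) NOR ((((D NOR D) NOR (B NOR B)) NOR ((D NOR D) NOR (B NOR B))) NOR (((D NOR D) NOR (B NOR B)) NOR ((D NOR D) NOR (B NOR B))))))) NOR ((D NOR D) NOR (((((D NOR B) NOR (D NOR B)) NOR ((D NOR B) NOR (D NOR B))) NOR ((((D NOR D) NOR (B NOR B)) NOR ((D NOR D) NOR (B NOR B))) NOR (((D NOR D) NOR (B NOR B)) NOR ((D NOR D) NOR (B NOR B))))) NOR ((((D NOR B) NOR (D NOR B)) NOR ((D NOR B) NOR (D NOR B))) NOR ((((D NOR D) NOR (B NOR B)) NOR ((D NOR D) NOR (B NOR B))) NOR (((D NOR D) NOR (B NOR B)) NOR ((D NOR D) NOR (B NOR B))))))))))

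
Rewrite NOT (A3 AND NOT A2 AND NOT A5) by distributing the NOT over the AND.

NOT A3 OR A2 OR A5
De Morgan's: NOT(AND of terms) = OR of negations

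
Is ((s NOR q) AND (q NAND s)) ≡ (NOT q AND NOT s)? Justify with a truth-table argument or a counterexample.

Yes, they are equivalent — the two output columns agree on all 4 assignments:
q | s | Expression 1 | Expression 2
-----------------------------------
0 | 0 | 1 | 1
0 | 1 | 0 | 0
1 | 0 | 0 | 0
1 | 1 | 0 | 0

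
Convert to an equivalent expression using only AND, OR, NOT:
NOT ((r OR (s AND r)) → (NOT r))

(r OR (s AND r)) AND r
(Negated implication: NOT(A → B) = A AND NOT B)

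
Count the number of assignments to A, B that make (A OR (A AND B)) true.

Satisfying assignments: (1,0), (1,1)
Count: 2 out of 4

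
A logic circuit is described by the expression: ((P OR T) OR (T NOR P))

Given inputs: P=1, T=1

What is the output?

Substituting: ((1 OR 1) OR (1 NOR 1))
= 1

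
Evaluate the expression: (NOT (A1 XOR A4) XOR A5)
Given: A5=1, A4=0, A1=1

Substituting: (NOT (1 XOR 0) XOR 1)
= 1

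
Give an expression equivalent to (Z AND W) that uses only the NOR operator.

((Z NOR Z) NOR (W NOR W))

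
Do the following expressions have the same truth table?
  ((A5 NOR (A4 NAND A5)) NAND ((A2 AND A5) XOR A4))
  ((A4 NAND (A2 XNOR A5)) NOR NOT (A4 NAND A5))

No. Counterexample: with A5=0, A4=0, A2=0, Expression 1 = 1 but Expression 2 = 0.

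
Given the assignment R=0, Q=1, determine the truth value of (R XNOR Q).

Substituting: (0 XNOR 1)
= 0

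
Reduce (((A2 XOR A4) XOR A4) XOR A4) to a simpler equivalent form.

By XOR self-cancellation ((E XOR v) XOR v = E):
= (A2 XOR A4)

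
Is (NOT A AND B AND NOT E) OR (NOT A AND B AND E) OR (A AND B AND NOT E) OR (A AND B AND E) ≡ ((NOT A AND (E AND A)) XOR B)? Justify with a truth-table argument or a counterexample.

Yes, they are equivalent — the two output columns agree on all 8 assignments:
A | B | E | Expression 1 | Expression 2
---------------------------------------
0 | 0 | 0 | 0 | 0
0 | 0 | 1 | 0 | 0
0 | 1 | 0 | 1 | 1
0 | 1 | 1 | 1 | 1
1 | 0 | 0 | 0 | 0
1 | 0 | 1 | 0 | 0
1 | 1 | 0 | 1 | 1
1 | 1 | 1 | 1 | 1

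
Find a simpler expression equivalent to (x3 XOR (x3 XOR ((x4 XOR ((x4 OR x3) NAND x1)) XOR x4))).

By XOR self-cancellation ((E XOR v) XOR v = E) then XOR self-cancellation ((E XOR v) XOR v = E):
= ((x4 OR x3) NAND x1)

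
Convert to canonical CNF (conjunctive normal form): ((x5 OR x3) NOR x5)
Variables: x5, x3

(x5 OR NOT x3) AND (NOT x5 OR x3) AND (NOT x5 OR NOT x3)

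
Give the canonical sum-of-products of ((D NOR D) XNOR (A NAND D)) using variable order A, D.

Σm(0, 2, 3) = (NOT A AND NOT D) OR (A AND NOT D) OR (A AND D)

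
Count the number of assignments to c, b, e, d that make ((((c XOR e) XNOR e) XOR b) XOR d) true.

Satisfying assignments: (0,0,0,0), (0,0,1,0), (0,1,0,1), (0,1,1,1), (1,0,0,1), (1,0,1,1), (1,1,0,0), (1,1,1,0)
Count: 8 out of 16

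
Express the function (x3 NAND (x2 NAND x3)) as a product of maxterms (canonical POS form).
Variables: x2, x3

ΠM(1) = (x2 OR NOT x3)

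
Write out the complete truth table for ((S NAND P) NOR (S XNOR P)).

S | P | Output
--------------
0 | 0 | 0
0 | 1 | 0
1 | 0 | 0
1 | 1 | 0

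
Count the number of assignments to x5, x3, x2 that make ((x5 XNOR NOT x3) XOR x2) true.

Satisfying assignments: (0,0,1), (0,1,0), (1,0,0), (1,1,1)
Count: 4 out of 8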